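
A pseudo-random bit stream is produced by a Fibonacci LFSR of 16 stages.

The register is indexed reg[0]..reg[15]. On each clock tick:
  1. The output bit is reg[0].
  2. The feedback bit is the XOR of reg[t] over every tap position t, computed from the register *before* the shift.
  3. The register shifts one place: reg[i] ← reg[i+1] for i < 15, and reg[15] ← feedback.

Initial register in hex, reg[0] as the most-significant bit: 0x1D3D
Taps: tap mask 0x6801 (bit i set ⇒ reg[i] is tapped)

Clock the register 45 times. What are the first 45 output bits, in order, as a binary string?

tick  register→output (feedback)
  0  0001110100111101→0 (0)
  1  0011101001111010→0 (0)
  2  0111010011110100→0 (0)
  3  1110100111101000→1 (1)
  4  1101001111010001→1 (0)
  5  1010011110100010→1 (0)
  6  0100111101000100→0 (1)
  7  1001111010001001→1 (1)
  8  0011110100010011→0 (0)
  9  0111101000100110→0 (0)
 10  1111010001001100→1 (0)
 11  1110100010011000→1 (0)
 12  1101000100110000→1 (0)
 13  1010001001100000→1 (1)
 14  0100010011000001→0 (0)
 15  1000100110000010→1 (0)
 16  0001001100000100→0 (1)
 17  0010011000001001→0 (0)
 18  0100110000010010→0 (0)
 19  1001100000100100→1 (0)
 20  0011000001001000→0 (0)
 21  0110000010010000→0 (1)
 22  1100000100100001→1 (1)
 23  1000001001000011→1 (0)
 24  0000010010000110→0 (0)
 25  0000100100001100→0 (1)
 26  0001001000011001→0 (1)
 27  0010010000110011→0 (0)
 28  0100100001100110→0 (0)
 29  1001000011001100→1 (0)
 30  0010000110011000→0 (1)
 31  0100001100110001→0 (1)
 32  1000011001100011→1 (0)
 33  0000110011000110→0 (0)
 34  0001100110001100→0 (1)
 35  0011001100011001→0 (1)
 36  0110011000110011→0 (0)
 37  1100110001100110→1 (1)
 38  1001100011001101→1 (0)
 39  0011000110011010→0 (0)
 40  0110001100110100→0 (0)
 41  1100011001101000→1 (1)
 42  1000110011010001→1 (0)
 43  0001100110100010→0 (1)
 44  0011001101000101→0 (1)

000111010011110100010011000001001000011001100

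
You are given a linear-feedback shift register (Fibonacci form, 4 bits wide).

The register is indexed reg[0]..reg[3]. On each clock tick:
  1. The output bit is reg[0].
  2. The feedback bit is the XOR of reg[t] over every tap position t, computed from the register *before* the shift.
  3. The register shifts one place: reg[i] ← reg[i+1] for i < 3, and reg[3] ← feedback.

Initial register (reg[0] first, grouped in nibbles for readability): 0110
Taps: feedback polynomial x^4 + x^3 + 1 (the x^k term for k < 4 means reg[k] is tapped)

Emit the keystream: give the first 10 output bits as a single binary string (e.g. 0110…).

k : reg_k → out_k, fb_k
0: 0110 → 0, fb=0
1: 1100 → 1, fb=1
2: 1001 → 1, fb=0
3: 0010 → 0, fb=0
4: 0100 → 0, fb=0
5: 1000 → 1, fb=1
6: 0001 → 0, fb=1
7: 0011 → 0, fb=1
8: 0111 → 0, fb=1
9: 1111 → 1, fb=0

0110010001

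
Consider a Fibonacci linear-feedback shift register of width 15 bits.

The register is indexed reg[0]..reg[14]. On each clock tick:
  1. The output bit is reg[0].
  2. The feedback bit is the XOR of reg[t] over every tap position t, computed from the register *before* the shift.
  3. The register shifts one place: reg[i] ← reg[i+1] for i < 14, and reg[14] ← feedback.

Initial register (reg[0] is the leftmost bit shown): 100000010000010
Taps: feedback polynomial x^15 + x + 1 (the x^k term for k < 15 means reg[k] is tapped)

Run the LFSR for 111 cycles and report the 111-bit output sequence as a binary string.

100000010000010100000110000111100001010001000100011110011001100100010101010101100111111111110101000000000011111

tick  register→output (feedback)
  0  100000010000010→1 (1)
  1  000000100000101→0 (0)
  2  000001000001010→0 (0)
  3  000010000010100→0 (0)
  4  000100000101000→0 (0)
  5  001000001010000→0 (0)
  6  010000010100000→0 (1)
  7  100000101000001→1 (1)
  8  000001010000011→0 (0)
  9  000010100000110→0 (0)
 10  000101000001100→0 (0)
 11  001010000011000→0 (0)
 12  010100000110000→0 (1)
 13  101000001100001→1 (1)
 14  010000011000011→0 (1)
 15  100000110000111→1 (1)
 16  000001100001111→0 (0)
 17  000011000011110→0 (0)
 18  000110000111100→0 (0)
 19  001100001111000→0 (0)
 20  011000011110000→0 (1)
 21  110000111100001→1 (0)
 22  100001111000010→1 (1)
 23  000011110000101→0 (0)
 24  000111100001010→0 (0)
 25  001111000010100→0 (0)
 26  011110000101000→0 (1)
 27  111100001010001→1 (0)
 28  111000010100010→1 (0)
 29  110000101000100→1 (0)
 30  100001010001000→1 (1)
 31  000010100010001→0 (0)
 32  000101000100010→0 (0)
 33  001010001000100→0 (0)
 34  010100010001000→0 (1)
 35  101000100010001→1 (1)
 36  010001000100011→0 (1)
 37  100010001000111→1 (1)
 38  000100010001111→0 (0)
 39  001000100011110→0 (0)
 40  010001000111100→0 (1)
 41  100010001111001→1 (1)
 42  000100011110011→0 (0)
 43  001000111100110→0 (0)
 44  010001111001100→0 (1)
 45  100011110011001→1 (1)
 46  000111100110011→0 (0)
 47  001111001100110→0 (0)
 48  011110011001100→0 (1)
 49  111100110011001→1 (0)
 50  111001100110010→1 (0)
 51  110011001100100→1 (0)
 52  100110011001000→1 (1)
 53  001100110010001→0 (0)
 54  011001100100010→0 (1)
 55  110011001000101→1 (0)
 56  100110010001010→1 (1)
 57  001100100010101→0 (0)
 58  011001000101010→0 (1)
 59  110010001010101→1 (0)
 60  100100010101010→1 (1)
 61  001000101010101→0 (0)
 62  010001010101010→0 (1)
 63  100010101010101→1 (1)
 64  000101010101011→0 (0)
 65  001010101010110→0 (0)
 66  010101010101100→0 (1)
 67  101010101011001→1 (1)
 68  010101010110011→0 (1)
 69  101010101100111→1 (1)
 70  010101011001111→0 (1)
 71  101010110011111→1 (1)
 72  010101100111111→0 (1)
 73  101011001111111→1 (1)
 74  010110011111111→0 (1)
 75  101100111111111→1 (1)
 76  011001111111111→0 (1)
 77  110011111111111→1 (0)
 78  100111111111110→1 (1)
 79  001111111111101→0 (0)
 80  011111111111010→0 (1)
 81  111111111110101→1 (0)
 82  111111111101010→1 (0)
 83  111111111010100→1 (0)
 84  111111110101000→1 (0)
 85  111111101010000→1 (0)
 86  111111010100000→1 (0)
 87  111110101000000→1 (0)
 88  111101010000000→1 (0)
 89  111010100000000→1 (0)
 90  110101000000000→1 (0)
 91  101010000000000→1 (1)
 92  010100000000001→0 (1)
 93  101000000000011→1 (1)
 94  010000000000111→0 (1)
 95  100000000001111→1 (1)
 96  000000000011111→0 (0)
 97  000000000111110→0 (0)
 98  000000001111100→0 (0)
 99  000000011111000→0 (0)
100  000000111110000→0 (0)
101  000001111100000→0 (0)
102  000011111000000→0 (0)
103  000111110000000→0 (0)
104  001111100000000→0 (0)
105  011111000000000→0 (1)
106  111110000000001→1 (0)
107  111100000000010→1 (0)
108  111000000000100→1 (0)
109  110000000001000→1 (0)
110  100000000010000→1 (1)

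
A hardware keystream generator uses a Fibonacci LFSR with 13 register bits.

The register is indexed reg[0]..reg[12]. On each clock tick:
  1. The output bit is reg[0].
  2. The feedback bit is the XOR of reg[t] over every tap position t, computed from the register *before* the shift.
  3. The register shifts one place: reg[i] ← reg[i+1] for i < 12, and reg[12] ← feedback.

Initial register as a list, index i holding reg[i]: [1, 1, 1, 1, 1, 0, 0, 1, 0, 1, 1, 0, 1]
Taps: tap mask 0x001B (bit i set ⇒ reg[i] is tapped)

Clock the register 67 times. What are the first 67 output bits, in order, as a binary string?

step | reg (before) | out | fb
   0 | 1111100101101 | 1 | 0
   1 | 1111001011010 | 1 | 1
   2 | 1110010110101 | 1 | 0
   3 | 1100101101010 | 1 | 1
   4 | 1001011010101 | 1 | 0
   5 | 0010110101010 | 0 | 1
   6 | 0101101010101 | 0 | 1
   7 | 1011010101011 | 1 | 0
   8 | 0110101010110 | 0 | 0
   9 | 1101010101100 | 1 | 1
  10 | 1010101011001 | 1 | 0
  11 | 0101010110010 | 0 | 0
  12 | 1010101100100 | 1 | 0
  13 | 0101011001000 | 0 | 0
  14 | 1010110010000 | 1 | 0
  15 | 0101100100000 | 0 | 1
  16 | 1011001000001 | 1 | 0
  17 | 0110010000010 | 0 | 1
  18 | 1100100000101 | 1 | 1
  19 | 1001000001011 | 1 | 0
  20 | 0010000010110 | 0 | 0
  21 | 0100000101100 | 0 | 1
  22 | 1000001011001 | 1 | 1
  23 | 0000010110011 | 0 | 0
  24 | 0000101100110 | 0 | 1
  25 | 0001011001101 | 0 | 1
  26 | 0010110011011 | 0 | 1
  27 | 0101100110111 | 0 | 1
  28 | 1011001101111 | 1 | 0
  29 | 0110011011110 | 0 | 1
  30 | 1100110111101 | 1 | 1
  31 | 1001101111011 | 1 | 1
  32 | 0011011110111 | 0 | 1
  33 | 0110111101111 | 0 | 0
  34 | 1101111011110 | 1 | 0
  35 | 1011110111100 | 1 | 1
  36 | 0111101111001 | 0 | 1
  37 | 1111011110011 | 1 | 1
  38 | 1110111100111 | 1 | 1
  39 | 1101111001111 | 1 | 0
  40 | 1011110011110 | 1 | 1
  41 | 0111100111101 | 0 | 1
  42 | 1111001111011 | 1 | 1
  43 | 1110011110111 | 1 | 0
  44 | 1100111101110 | 1 | 1
  45 | 1001111011101 | 1 | 1
  46 | 0011110111011 | 0 | 0
  47 | 0111101110110 | 0 | 1
  48 | 1111011101101 | 1 | 1
  49 | 1110111011011 | 1 | 1
  50 | 1101110110111 | 1 | 0
  51 | 1011101101110 | 1 | 1
  52 | 0111011011101 | 0 | 0
  53 | 1110110111010 | 1 | 1
  54 | 1101101110101 | 1 | 0
  55 | 1011011101010 | 1 | 0
  56 | 0110111010100 | 0 | 0
  57 | 1101110101000 | 1 | 0
  58 | 1011101010000 | 1 | 1
  59 | 0111010100001 | 0 | 0
  60 | 1110101000010 | 1 | 1
  61 | 1101010000101 | 1 | 1
  62 | 1010100001011 | 1 | 0
  63 | 0101000010110 | 0 | 0
  64 | 1010000101100 | 1 | 1
  65 | 0100001011001 | 0 | 1
  66 | 1000010110011 | 1 | 1

1111100101101010101100100000101100110111101111001111011101101110101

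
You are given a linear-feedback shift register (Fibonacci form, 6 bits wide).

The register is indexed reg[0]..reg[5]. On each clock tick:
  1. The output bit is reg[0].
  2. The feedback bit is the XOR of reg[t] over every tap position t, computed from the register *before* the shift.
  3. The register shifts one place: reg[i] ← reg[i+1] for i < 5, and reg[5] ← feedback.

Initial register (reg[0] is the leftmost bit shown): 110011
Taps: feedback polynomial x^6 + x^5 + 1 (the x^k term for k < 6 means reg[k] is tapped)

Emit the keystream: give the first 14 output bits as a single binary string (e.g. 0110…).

11001101110110

k : reg_k → out_k, fb_k
0: 110011 → 1, fb=0
1: 100110 → 1, fb=1
2: 001101 → 0, fb=1
3: 011011 → 0, fb=1
4: 110111 → 1, fb=0
5: 101110 → 1, fb=1
6: 011101 → 0, fb=1
7: 111011 → 1, fb=0
8: 110110 → 1, fb=1
9: 101101 → 1, fb=0
10: 011010 → 0, fb=0
11: 110100 → 1, fb=1
12: 101001 → 1, fb=0
13: 010010 → 0, fb=0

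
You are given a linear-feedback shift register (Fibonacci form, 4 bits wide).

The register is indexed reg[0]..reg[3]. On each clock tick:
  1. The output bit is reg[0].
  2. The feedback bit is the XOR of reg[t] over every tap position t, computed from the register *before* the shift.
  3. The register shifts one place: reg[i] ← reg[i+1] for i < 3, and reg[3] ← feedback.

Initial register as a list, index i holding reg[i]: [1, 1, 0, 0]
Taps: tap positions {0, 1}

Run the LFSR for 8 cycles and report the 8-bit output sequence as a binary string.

tick  register→output (feedback)
  0  1100→1 (0)
  1  1000→1 (1)
  2  0001→0 (0)
  3  0010→0 (0)
  4  0100→0 (1)
  5  1001→1 (1)
  6  0011→0 (0)
  7  0110→0 (1)

11000100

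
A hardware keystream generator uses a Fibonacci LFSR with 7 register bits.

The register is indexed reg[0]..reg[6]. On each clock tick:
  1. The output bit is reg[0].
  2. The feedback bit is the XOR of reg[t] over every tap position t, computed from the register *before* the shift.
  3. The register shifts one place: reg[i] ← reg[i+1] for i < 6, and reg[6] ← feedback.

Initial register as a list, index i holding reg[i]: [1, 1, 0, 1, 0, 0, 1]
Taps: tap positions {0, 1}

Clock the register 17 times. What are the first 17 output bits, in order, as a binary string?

tick  register→output (feedback)
  0  1101001→1 (0)
  1  1010010→1 (1)
  2  0100101→0 (1)
  3  1001011→1 (1)
  4  0010111→0 (0)
  5  0101110→0 (1)
  6  1011101→1 (1)
  7  0111011→0 (1)
  8  1110111→1 (0)
  9  1101110→1 (0)
 10  1011100→1 (1)
 11  0111001→0 (1)
 12  1110011→1 (0)
 13  1100110→1 (0)
 14  1001100→1 (1)
 15  0011001→0 (0)
 16  0110010→0 (1)

11010010111011100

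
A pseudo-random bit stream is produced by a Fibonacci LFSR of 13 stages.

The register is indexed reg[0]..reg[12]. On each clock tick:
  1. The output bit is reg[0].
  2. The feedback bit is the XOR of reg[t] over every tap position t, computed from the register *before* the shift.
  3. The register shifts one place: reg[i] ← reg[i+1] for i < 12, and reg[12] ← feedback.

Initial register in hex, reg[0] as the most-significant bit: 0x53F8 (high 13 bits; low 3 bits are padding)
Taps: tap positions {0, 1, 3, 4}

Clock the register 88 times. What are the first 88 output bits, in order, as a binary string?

0101001111111010101000111000011000000110110100101000011001011110111011111101010110011100

k : reg_k → out_k, fb_k
0: 0101001111111 → 0, fb=0
1: 1010011111110 → 1, fb=1
2: 0100111111101 → 0, fb=0
3: 1001111111010 → 1, fb=1
4: 0011111110101 → 0, fb=0
5: 0111111101010 → 0, fb=1
6: 1111111010101 → 1, fb=0
7: 1111110101010 → 1, fb=0
8: 1111101010100 → 1, fb=0
9: 1111010101000 → 1, fb=1
10: 1110101010001 → 1, fb=1
11: 1101010100011 → 1, fb=1
12: 1010101000111 → 1, fb=0
13: 0101010001110 → 0, fb=0
14: 1010100011100 → 1, fb=0
15: 0101000111000 → 0, fb=0
16: 1010001110000 → 1, fb=1
17: 0100011100001 → 0, fb=1
18: 1000111000011 → 1, fb=0
19: 0001110000110 → 0, fb=0
20: 0011100001100 → 0, fb=0
21: 0111000011000 → 0, fb=0
22: 1110000110000 → 1, fb=0
23: 1100001100000 → 1, fb=0
24: 1000011000000 → 1, fb=1
25: 0000110000001 → 0, fb=1
26: 0001100000011 → 0, fb=0
27: 0011000000110 → 0, fb=1
28: 0110000001101 → 0, fb=1
29: 1100000011011 → 1, fb=0
30: 1000000110110 → 1, fb=1
31: 0000001101101 → 0, fb=0
32: 0000011011010 → 0, fb=0
33: 0000110110100 → 0, fb=1
34: 0001101101001 → 0, fb=0
35: 0011011010010 → 0, fb=1
36: 0110110100101 → 0, fb=0
37: 1101101001010 → 1, fb=0
38: 1011010010100 → 1, fb=0
39: 0110100101000 → 0, fb=0
40: 1101001010000 → 1, fb=1
41: 1010010100001 → 1, fb=1
42: 0100101000011 → 0, fb=0
43: 1001010000110 → 1, fb=0
44: 0010100001100 → 0, fb=1
45: 0101000011001 → 0, fb=0
46: 1010000110010 → 1, fb=1
47: 0100001100101 → 0, fb=1
48: 1000011001011 → 1, fb=1
49: 0000110010111 → 0, fb=1
50: 0001100101111 → 0, fb=0
51: 0011001011110 → 0, fb=1
52: 0110010111101 → 0, fb=1
53: 1100101111011 → 1, fb=1
54: 1001011110111 → 1, fb=0
55: 0010111101110 → 0, fb=1
56: 0101111011101 → 0, fb=1
57: 1011110111011 → 1, fb=1
58: 0111101110111 → 0, fb=1
59: 1111011101111 → 1, fb=1
60: 1110111011111 → 1, fb=1
61: 1101110111111 → 1, fb=0
62: 1011101111110 → 1, fb=1
63: 0111011111101 → 0, fb=0
64: 1110111111010 → 1, fb=1
65: 1101111110101 → 1, fb=0
66: 1011111101010 → 1, fb=1
67: 0111111010101 → 0, fb=1
68: 1111110101011 → 1, fb=0
69: 1111101010110 → 1, fb=0
70: 1111010101100 → 1, fb=1
71: 1110101011001 → 1, fb=1
72: 1101010110011 → 1, fb=1
73: 1010101100111 → 1, fb=0
74: 0101011001110 → 0, fb=0
75: 1010110011100 → 1, fb=0
76: 0101100111000 → 0, fb=1
77: 1011001110001 → 1, fb=0
78: 0110011100010 → 0, fb=1
79: 1100111000101 → 1, fb=1
80: 1001110001011 → 1, fb=1
81: 0011100010111 → 0, fb=0
82: 0111000101110 → 0, fb=0
83: 1110001011100 → 1, fb=0
84: 1100010111000 → 1, fb=0
85: 1000101110000 → 1, fb=0
86: 0001011100000 → 0, fb=1
87: 0010111000001 → 0, fb=1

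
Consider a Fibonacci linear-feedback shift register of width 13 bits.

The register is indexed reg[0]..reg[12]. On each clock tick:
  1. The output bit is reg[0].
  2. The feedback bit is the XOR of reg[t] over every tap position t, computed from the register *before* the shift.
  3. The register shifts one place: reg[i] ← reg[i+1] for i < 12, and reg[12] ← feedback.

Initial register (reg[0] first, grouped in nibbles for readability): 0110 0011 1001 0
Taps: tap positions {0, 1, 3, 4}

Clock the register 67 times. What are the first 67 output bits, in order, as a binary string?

k : reg_k → out_k, fb_k
0: 0110001110010 → 0, fb=1
1: 1100011100101 → 1, fb=0
2: 1000111001010 → 1, fb=0
3: 0001110010100 → 0, fb=0
4: 0011100101000 → 0, fb=0
5: 0111001010000 → 0, fb=0
6: 1110010100000 → 1, fb=0
7: 1100101000000 → 1, fb=1
8: 1001010000001 → 1, fb=0
9: 0010100000010 → 0, fb=1
10: 0101000000101 → 0, fb=0
11: 1010000001010 → 1, fb=1
12: 0100000010101 → 0, fb=1
13: 1000000101011 → 1, fb=1
14: 0000001010111 → 0, fb=0
15: 0000010101110 → 0, fb=0
16: 0000101011100 → 0, fb=1
17: 0001010111001 → 0, fb=1
18: 0010101110011 → 0, fb=1
19: 0101011100111 → 0, fb=0
20: 1010111001110 → 1, fb=0
21: 0101110011100 → 0, fb=1
22: 1011100111001 → 1, fb=1
23: 0111001110011 → 0, fb=0
24: 1110011100110 → 1, fb=0
25: 1100111001100 → 1, fb=1
26: 1001110011001 → 1, fb=1
27: 0011100110011 → 0, fb=0
28: 0111001100110 → 0, fb=0
29: 1110011001100 → 1, fb=0
30: 1100110011000 → 1, fb=1
31: 1001100110001 → 1, fb=1
32: 0011001100011 → 0, fb=1
33: 0110011000111 → 0, fb=1
34: 1100110001111 → 1, fb=1
35: 1001100011111 → 1, fb=1
36: 0011000111111 → 0, fb=1
37: 0110001111111 → 0, fb=1
38: 1100011111111 → 1, fb=0
39: 1000111111110 → 1, fb=0
40: 0001111111100 → 0, fb=0
41: 0011111111000 → 0, fb=0
42: 0111111110000 → 0, fb=1
43: 1111111100001 → 1, fb=0
44: 1111111000010 → 1, fb=0
45: 1111110000100 → 1, fb=0
46: 1111100001000 → 1, fb=0
47: 1111000010000 → 1, fb=1
48: 1110000100001 → 1, fb=0
49: 1100001000010 → 1, fb=0
50: 1000010000100 → 1, fb=1
51: 0000100001001 → 0, fb=1
52: 0001000010011 → 0, fb=1
53: 0010000100111 → 0, fb=0
54: 0100001001110 → 0, fb=1
55: 1000010011101 → 1, fb=1
56: 0000100111011 → 0, fb=1
57: 0001001110111 → 0, fb=1
58: 0010011101111 → 0, fb=0
59: 0100111011110 → 0, fb=0
60: 1001110111100 → 1, fb=1
61: 0011101111001 → 0, fb=0
62: 0111011110010 → 0, fb=0
63: 1110111100100 → 1, fb=1
64: 1101111001001 → 1, fb=0
65: 1011110010010 → 1, fb=1
66: 0111100100101 → 0, fb=1

0110001110010100000010101110011100110011000111111110000100001001110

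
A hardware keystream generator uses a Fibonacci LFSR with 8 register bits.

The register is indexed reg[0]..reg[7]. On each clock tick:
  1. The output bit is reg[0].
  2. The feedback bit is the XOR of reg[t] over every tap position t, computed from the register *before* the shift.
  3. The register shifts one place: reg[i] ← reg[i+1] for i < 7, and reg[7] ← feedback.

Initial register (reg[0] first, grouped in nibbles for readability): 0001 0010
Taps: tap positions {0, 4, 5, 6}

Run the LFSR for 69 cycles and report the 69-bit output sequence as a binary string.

000100101101000110011100111100011011000010001011101011110110111110000

k : reg_k → out_k, fb_k
0: 00010010 → 0, fb=1
1: 00100101 → 0, fb=1
2: 01001011 → 0, fb=0
3: 10010110 → 1, fb=1
4: 00101101 → 0, fb=0
5: 01011010 → 0, fb=0
6: 10110100 → 1, fb=0
7: 01101000 → 0, fb=1
8: 11010001 → 1, fb=1
9: 10100011 → 1, fb=0
10: 01000110 → 0, fb=0
11: 10001100 → 1, fb=1
12: 00011001 → 0, fb=1
13: 00110011 → 0, fb=1
14: 01100111 → 0, fb=0
15: 11001110 → 1, fb=0
16: 10011100 → 1, fb=1
17: 00111001 → 0, fb=1
18: 01110011 → 0, fb=1
19: 11100111 → 1, fb=1
20: 11001111 → 1, fb=0
21: 10011110 → 1, fb=0
22: 00111100 → 0, fb=0
23: 01111000 → 0, fb=1
24: 11110001 → 1, fb=1
25: 11100011 → 1, fb=0
26: 11000110 → 1, fb=1
27: 10001101 → 1, fb=1
28: 00011011 → 0, fb=0
29: 00110110 → 0, fb=0
30: 01101100 → 0, fb=0
31: 11011000 → 1, fb=0
32: 10110000 → 1, fb=1
33: 01100001 → 0, fb=0
34: 11000010 → 1, fb=0
35: 10000100 → 1, fb=0
36: 00001000 → 0, fb=1
37: 00010001 → 0, fb=0
38: 00100010 → 0, fb=1
39: 01000101 → 0, fb=1
40: 10001011 → 1, fb=1
41: 00010111 → 0, fb=0
42: 00101110 → 0, fb=1
43: 01011101 → 0, fb=0
44: 10111010 → 1, fb=1
45: 01110101 → 0, fb=1
46: 11101011 → 1, fb=1
47: 11010111 → 1, fb=1
48: 10101111 → 1, fb=0
49: 01011110 → 0, fb=1
50: 10111101 → 1, fb=1
51: 01111011 → 0, fb=0
52: 11110110 → 1, fb=1
53: 11101101 → 1, fb=1
54: 11011011 → 1, fb=1
55: 10110111 → 1, fb=1
56: 01101111 → 0, fb=1
57: 11011111 → 1, fb=0
58: 10111110 → 1, fb=0
59: 01111100 → 0, fb=0
60: 11111000 → 1, fb=0
61: 11110000 → 1, fb=1
62: 11100001 → 1, fb=1
63: 11000011 → 1, fb=0
64: 10000110 → 1, fb=1
65: 00001101 → 0, fb=0
66: 00011010 → 0, fb=0
67: 00110100 → 0, fb=1
68: 01101001 → 0, fb=1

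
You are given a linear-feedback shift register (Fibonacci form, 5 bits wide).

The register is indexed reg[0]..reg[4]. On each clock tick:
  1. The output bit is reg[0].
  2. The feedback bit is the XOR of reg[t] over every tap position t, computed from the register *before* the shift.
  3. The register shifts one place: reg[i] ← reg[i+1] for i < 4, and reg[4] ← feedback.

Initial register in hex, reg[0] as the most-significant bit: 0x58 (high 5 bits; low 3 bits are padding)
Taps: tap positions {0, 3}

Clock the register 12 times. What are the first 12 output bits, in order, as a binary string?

k : reg_k → out_k, fb_k
0: 01011 → 0, fb=1
1: 10111 → 1, fb=0
2: 01110 → 0, fb=1
3: 11101 → 1, fb=1
4: 11011 → 1, fb=0
5: 10110 → 1, fb=0
6: 01100 → 0, fb=0
7: 11000 → 1, fb=1
8: 10001 → 1, fb=1
9: 00011 → 0, fb=1
10: 00111 → 0, fb=1
11: 01111 → 0, fb=1

010111011000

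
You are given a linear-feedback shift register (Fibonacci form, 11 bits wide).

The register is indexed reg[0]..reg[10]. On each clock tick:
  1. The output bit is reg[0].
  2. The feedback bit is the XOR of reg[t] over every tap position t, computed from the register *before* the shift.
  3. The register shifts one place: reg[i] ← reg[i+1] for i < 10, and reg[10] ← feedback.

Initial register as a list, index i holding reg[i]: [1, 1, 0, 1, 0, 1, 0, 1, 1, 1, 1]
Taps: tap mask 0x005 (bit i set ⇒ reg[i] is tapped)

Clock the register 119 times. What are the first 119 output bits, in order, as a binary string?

step | reg (before) | out | fb
   0 | 11010101111 | 1 | 1
   1 | 10101011111 | 1 | 0
   2 | 01010111110 | 0 | 0
   3 | 10101111100 | 1 | 0
   4 | 01011111000 | 0 | 0
   5 | 10111110000 | 1 | 0
   6 | 01111100000 | 0 | 1
   7 | 11111000001 | 1 | 0
   8 | 11110000010 | 1 | 0
   9 | 11100000100 | 1 | 0
  10 | 11000001000 | 1 | 1
  11 | 10000010001 | 1 | 1
  12 | 00000100011 | 0 | 0
  13 | 00001000110 | 0 | 0
  14 | 00010001100 | 0 | 0
  15 | 00100011000 | 0 | 1
  16 | 01000110001 | 0 | 0
  17 | 10001100010 | 1 | 1
  18 | 00011000101 | 0 | 0
  19 | 00110001010 | 0 | 1
  20 | 01100010101 | 0 | 1
  21 | 11000101011 | 1 | 1
  22 | 10001010111 | 1 | 1
  23 | 00010101111 | 0 | 0
  24 | 00101011110 | 0 | 1
  25 | 01010111101 | 0 | 0
  26 | 10101111010 | 1 | 0
  27 | 01011110100 | 0 | 0
  28 | 10111101000 | 1 | 0
  29 | 01111010000 | 0 | 1
  30 | 11110100001 | 1 | 0
  31 | 11101000010 | 1 | 0
  32 | 11010000100 | 1 | 1
  33 | 10100001001 | 1 | 0
  34 | 01000010010 | 0 | 0
  35 | 10000100100 | 1 | 1
  36 | 00001001001 | 0 | 0
  37 | 00010010010 | 0 | 0
  38 | 00100100100 | 0 | 1
  39 | 01001001001 | 0 | 0
  40 | 10010010010 | 1 | 1
  41 | 00100100101 | 0 | 1
  42 | 01001001011 | 0 | 0
  43 | 10010010110 | 1 | 1
  44 | 00100101101 | 0 | 1
  45 | 01001011011 | 0 | 0
  46 | 10010110110 | 1 | 1
  47 | 00101101101 | 0 | 1
  48 | 01011011011 | 0 | 0
  49 | 10110110110 | 1 | 0
  50 | 01101101100 | 0 | 1
  51 | 11011011001 | 1 | 1
  52 | 10110110011 | 1 | 0
  53 | 01101100110 | 0 | 1
  54 | 11011001101 | 1 | 1
  55 | 10110011011 | 1 | 0
  56 | 01100110110 | 0 | 1
  57 | 11001101101 | 1 | 1
  58 | 10011011011 | 1 | 1
  59 | 00110110111 | 0 | 1
  60 | 01101101111 | 0 | 1
  61 | 11011011111 | 1 | 1
  62 | 10110111111 | 1 | 0
  63 | 01101111110 | 0 | 1
  64 | 11011111101 | 1 | 1
  65 | 10111111011 | 1 | 0
  66 | 01111110110 | 0 | 1
  67 | 11111101101 | 1 | 0
  68 | 11111011010 | 1 | 0
  69 | 11110110100 | 1 | 0
  70 | 11101101000 | 1 | 0
  71 | 11011010000 | 1 | 1
  72 | 10110100001 | 1 | 0
  73 | 01101000010 | 0 | 1
  74 | 11010000101 | 1 | 1
  75 | 10100001011 | 1 | 0
  76 | 01000010110 | 0 | 0
  77 | 10000101100 | 1 | 1
  78 | 00001011001 | 0 | 0
  79 | 00010110010 | 0 | 0
  80 | 00101100100 | 0 | 1
  81 | 01011001001 | 0 | 0
  82 | 10110010010 | 1 | 0
  83 | 01100100100 | 0 | 1
  84 | 11001001001 | 1 | 1
  85 | 10010010011 | 1 | 1
  86 | 00100100111 | 0 | 1
  87 | 01001001111 | 0 | 0
  88 | 10010011110 | 1 | 1
  89 | 00100111101 | 0 | 1
  90 | 01001111011 | 0 | 0
  91 | 10011110110 | 1 | 1
  92 | 00111101101 | 0 | 1
  93 | 01111011011 | 0 | 1
  94 | 11110110111 | 1 | 0
  95 | 11101101110 | 1 | 0
  96 | 11011011100 | 1 | 1
  97 | 10110111001 | 1 | 0
  98 | 01101110010 | 0 | 1
  99 | 11011100101 | 1 | 1
 100 | 10111001011 | 1 | 0
 101 | 01110010110 | 0 | 1
 102 | 11100101101 | 1 | 0
 103 | 11001011010 | 1 | 1
 104 | 10010110101 | 1 | 1
 105 | 00101101011 | 0 | 1
 106 | 01011010111 | 0 | 0
 107 | 10110101110 | 1 | 0
 108 | 01101011100 | 0 | 1
 109 | 11010111001 | 1 | 1
 110 | 10101110011 | 1 | 0
 111 | 01011100110 | 0 | 0
 112 | 10111001100 | 1 | 0
 113 | 01110011000 | 0 | 1
 114 | 11100110001 | 1 | 0
 115 | 11001100010 | 1 | 1
 116 | 10011000101 | 1 | 1
 117 | 00110001011 | 0 | 1
 118 | 01100010111 | 0 | 1

11010101111100000100011000101011110100001001001001011011011001101101111110110100001011001001001111011011100101101011100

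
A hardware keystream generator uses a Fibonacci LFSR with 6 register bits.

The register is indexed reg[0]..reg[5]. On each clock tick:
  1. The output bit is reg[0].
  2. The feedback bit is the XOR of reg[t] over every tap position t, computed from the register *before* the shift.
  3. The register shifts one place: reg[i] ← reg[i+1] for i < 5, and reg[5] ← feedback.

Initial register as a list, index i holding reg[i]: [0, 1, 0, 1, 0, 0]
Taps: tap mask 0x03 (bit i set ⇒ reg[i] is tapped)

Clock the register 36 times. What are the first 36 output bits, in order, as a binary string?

step | reg (before) | out | fb
   0 | 010100 | 0 | 1
   1 | 101001 | 1 | 1
   2 | 010011 | 0 | 1
   3 | 100111 | 1 | 1
   4 | 001111 | 0 | 0
   5 | 011110 | 0 | 1
   6 | 111101 | 1 | 0
   7 | 111010 | 1 | 0
   8 | 110100 | 1 | 0
   9 | 101000 | 1 | 1
  10 | 010001 | 0 | 1
  11 | 100011 | 1 | 1
  12 | 000111 | 0 | 0
  13 | 001110 | 0 | 0
  14 | 011100 | 0 | 1
  15 | 111001 | 1 | 0
  16 | 110010 | 1 | 0
  17 | 100100 | 1 | 1
  18 | 001001 | 0 | 0
  19 | 010010 | 0 | 1
  20 | 100101 | 1 | 1
  21 | 001011 | 0 | 0
  22 | 010110 | 0 | 1
  23 | 101101 | 1 | 1
  24 | 011011 | 0 | 1
  25 | 110111 | 1 | 0
  26 | 101110 | 1 | 1
  27 | 011101 | 0 | 1
  28 | 111011 | 1 | 0
  29 | 110110 | 1 | 0
  30 | 101100 | 1 | 1
  31 | 011001 | 0 | 1
  32 | 110011 | 1 | 0
  33 | 100110 | 1 | 1
  34 | 001101 | 0 | 0
  35 | 011010 | 0 | 1

010100111101000111001001011011101100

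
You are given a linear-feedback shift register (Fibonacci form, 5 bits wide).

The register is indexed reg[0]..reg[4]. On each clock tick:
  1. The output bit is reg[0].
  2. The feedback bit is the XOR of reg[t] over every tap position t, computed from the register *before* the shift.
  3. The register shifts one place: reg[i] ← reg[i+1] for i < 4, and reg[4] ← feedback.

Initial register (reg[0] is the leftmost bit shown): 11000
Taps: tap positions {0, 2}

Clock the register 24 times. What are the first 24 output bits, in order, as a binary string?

110001101110101000010010

k : reg_k → out_k, fb_k
0: 11000 → 1, fb=1
1: 10001 → 1, fb=1
2: 00011 → 0, fb=0
3: 00110 → 0, fb=1
4: 01101 → 0, fb=1
5: 11011 → 1, fb=1
6: 10111 → 1, fb=0
7: 01110 → 0, fb=1
8: 11101 → 1, fb=0
9: 11010 → 1, fb=1
10: 10101 → 1, fb=0
11: 01010 → 0, fb=0
12: 10100 → 1, fb=0
13: 01000 → 0, fb=0
14: 10000 → 1, fb=1
15: 00001 → 0, fb=0
16: 00010 → 0, fb=0
17: 00100 → 0, fb=1
18: 01001 → 0, fb=0
19: 10010 → 1, fb=1
20: 00101 → 0, fb=1
21: 01011 → 0, fb=0
22: 10110 → 1, fb=0
23: 01100 → 0, fb=1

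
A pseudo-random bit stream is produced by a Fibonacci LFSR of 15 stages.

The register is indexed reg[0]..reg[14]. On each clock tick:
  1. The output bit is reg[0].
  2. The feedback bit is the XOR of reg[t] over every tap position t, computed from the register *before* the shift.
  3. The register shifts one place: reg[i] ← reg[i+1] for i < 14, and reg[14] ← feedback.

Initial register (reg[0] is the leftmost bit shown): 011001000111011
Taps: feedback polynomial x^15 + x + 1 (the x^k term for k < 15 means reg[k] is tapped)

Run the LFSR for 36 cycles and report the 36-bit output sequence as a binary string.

tick  register→output (feedback)
  0  011001000111011→0 (1)
  1  110010001110111→1 (0)
  2  100100011101110→1 (1)
  3  001000111011101→0 (0)
  4  010001110111010→0 (1)
  5  100011101110101→1 (1)
  6  000111011101011→0 (0)
  7  001110111010110→0 (0)
  8  011101110101100→0 (1)
  9  111011101011001→1 (0)
 10  110111010110010→1 (0)
 11  101110101100100→1 (1)
 12  011101011001001→0 (1)
 13  111010110010011→1 (0)
 14  110101100100110→1 (0)
 15  101011001001100→1 (1)
 16  010110010011001→0 (1)
 17  101100100110011→1 (1)
 18  011001001100111→0 (1)
 19  110010011001111→1 (0)
 20  100100110011110→1 (1)
 21  001001100111101→0 (0)
 22  010011001111010→0 (1)
 23  100110011110101→1 (1)
 24  001100111101011→0 (0)
 25  011001111010110→0 (1)
 26  110011110101101→1 (0)
 27  100111101011010→1 (1)
 28  001111010110101→0 (0)
 29  011110101101010→0 (1)
 30  111101011010101→1 (0)
 31  111010110101010→1 (0)
 32  110101101010100→1 (0)
 33  101011010101000→1 (1)
 34  010110101010001→0 (1)
 35  101101010100011→1 (1)

011001000111011101011001001100111101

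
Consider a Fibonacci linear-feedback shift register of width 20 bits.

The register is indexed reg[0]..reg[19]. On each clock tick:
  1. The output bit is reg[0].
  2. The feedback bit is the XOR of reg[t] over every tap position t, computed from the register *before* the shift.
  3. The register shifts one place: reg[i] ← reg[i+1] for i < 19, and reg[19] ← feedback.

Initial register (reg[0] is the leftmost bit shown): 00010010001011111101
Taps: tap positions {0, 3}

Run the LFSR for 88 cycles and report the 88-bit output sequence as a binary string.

0001001000101111110110000011010100010001100110011101100111010101011100010111011111101111

k : reg_k → out_k, fb_k
0: 00010010001011111101 → 0, fb=1
1: 00100100010111111011 → 0, fb=0
2: 01001000101111110110 → 0, fb=0
3: 10010001011111101100 → 1, fb=0
4: 00100010111111011000 → 0, fb=0
5: 01000101111110110000 → 0, fb=0
6: 10001011111101100000 → 1, fb=1
7: 00010111111011000001 → 0, fb=1
8: 00101111110110000011 → 0, fb=0
9: 01011111101100000110 → 0, fb=1
10: 10111111011000001101 → 1, fb=0
11: 01111110110000011010 → 0, fb=1
12: 11111101100000110101 → 1, fb=0
13: 11111011000001101010 → 1, fb=0
14: 11110110000011010100 → 1, fb=0
15: 11101100000110101000 → 1, fb=1
16: 11011000001101010001 → 1, fb=0
17: 10110000011010100010 → 1, fb=0
18: 01100000110101000100 → 0, fb=0
19: 11000001101010001000 → 1, fb=1
20: 10000011010100010001 → 1, fb=1
21: 00000110101000100011 → 0, fb=0
22: 00001101010001000110 → 0, fb=0
23: 00011010100010001100 → 0, fb=1
24: 00110101000100011001 → 0, fb=1
25: 01101010001000110011 → 0, fb=0
26: 11010100010001100110 → 1, fb=0
27: 10101000100011001100 → 1, fb=1
28: 01010001000110011001 → 0, fb=1
29: 10100010001100110011 → 1, fb=1
30: 01000100011001100111 → 0, fb=0
31: 10001000110011001110 → 1, fb=1
32: 00010001100110011101 → 0, fb=1
33: 00100011001100111011 → 0, fb=0
34: 01000110011001110110 → 0, fb=0
35: 10001100110011101100 → 1, fb=1
36: 00011001100111011001 → 0, fb=1
37: 00110011001110110011 → 0, fb=1
38: 01100110011101100111 → 0, fb=0
39: 11001100111011001110 → 1, fb=1
40: 10011001110110011101 → 1, fb=0
41: 00110011101100111010 → 0, fb=1
42: 01100111011001110101 → 0, fb=0
43: 11001110110011101010 → 1, fb=1
44: 10011101100111010101 → 1, fb=0
45: 00111011001110101010 → 0, fb=1
46: 01110110011101010101 → 0, fb=1
47: 11101100111010101011 → 1, fb=1
48: 11011001110101010111 → 1, fb=0
49: 10110011101010101110 → 1, fb=0
50: 01100111010101011100 → 0, fb=0
51: 11001110101010111000 → 1, fb=1
52: 10011101010101110001 → 1, fb=0
53: 00111010101011100010 → 0, fb=1
54: 01110101010111000101 → 0, fb=1
55: 11101010101110001011 → 1, fb=1
56: 11010101011100010111 → 1, fb=0
57: 10101010111000101110 → 1, fb=1
58: 01010101110001011101 → 0, fb=1
59: 10101011100010111011 → 1, fb=1
60: 01010111000101110111 → 0, fb=1
61: 10101110001011101111 → 1, fb=1
62: 01011100010111011111 → 0, fb=1
63: 10111000101110111111 → 1, fb=0
64: 01110001011101111110 → 0, fb=1
65: 11100010111011111101 → 1, fb=1
66: 11000101110111111011 → 1, fb=1
67: 10001011101111110111 → 1, fb=1
68: 00010111011111101111 → 0, fb=1
69: 00101110111111011111 → 0, fb=0
70: 01011101111110111110 → 0, fb=1
71: 10111011111101111101 → 1, fb=0
72: 01110111111011111010 → 0, fb=1
73: 11101111110111110101 → 1, fb=1
74: 11011111101111101011 → 1, fb=0
75: 10111111011111010110 → 1, fb=0
76: 01111110111110101100 → 0, fb=1
77: 11111101111101011001 → 1, fb=0
78: 11111011111010110010 → 1, fb=0
79: 11110111110101100100 → 1, fb=0
80: 11101111101011001000 → 1, fb=1
81: 11011111010110010001 → 1, fb=0
82: 10111110101100100010 → 1, fb=0
83: 01111101011001000100 → 0, fb=1
84: 11111010110010001001 → 1, fb=0
85: 11110101100100010010 → 1, fb=0
86: 11101011001000100100 → 1, fb=1
87: 11010110010001001001 → 1, fb=0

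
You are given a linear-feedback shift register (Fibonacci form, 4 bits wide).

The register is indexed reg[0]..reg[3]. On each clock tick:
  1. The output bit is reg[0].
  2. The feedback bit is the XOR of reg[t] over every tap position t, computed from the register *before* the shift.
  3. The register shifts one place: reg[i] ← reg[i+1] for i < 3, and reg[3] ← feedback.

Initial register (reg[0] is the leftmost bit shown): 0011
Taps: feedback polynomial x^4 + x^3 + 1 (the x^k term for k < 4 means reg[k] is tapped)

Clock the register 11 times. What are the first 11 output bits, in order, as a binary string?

00111101011

k : reg_k → out_k, fb_k
0: 0011 → 0, fb=1
1: 0111 → 0, fb=1
2: 1111 → 1, fb=0
3: 1110 → 1, fb=1
4: 1101 → 1, fb=0
5: 1010 → 1, fb=1
6: 0101 → 0, fb=1
7: 1011 → 1, fb=0
8: 0110 → 0, fb=0
9: 1100 → 1, fb=1
10: 1001 → 1, fb=0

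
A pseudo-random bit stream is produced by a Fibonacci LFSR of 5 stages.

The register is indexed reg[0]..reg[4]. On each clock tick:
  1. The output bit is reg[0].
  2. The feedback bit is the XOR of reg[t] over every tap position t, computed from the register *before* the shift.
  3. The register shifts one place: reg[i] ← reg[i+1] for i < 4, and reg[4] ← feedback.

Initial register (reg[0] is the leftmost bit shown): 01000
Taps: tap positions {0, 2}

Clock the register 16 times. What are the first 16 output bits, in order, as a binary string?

0100001001011001

k : reg_k → out_k, fb_k
0: 01000 → 0, fb=0
1: 10000 → 1, fb=1
2: 00001 → 0, fb=0
3: 00010 → 0, fb=0
4: 00100 → 0, fb=1
5: 01001 → 0, fb=0
6: 10010 → 1, fb=1
7: 00101 → 0, fb=1
8: 01011 → 0, fb=0
9: 10110 → 1, fb=0
10: 01100 → 0, fb=1
11: 11001 → 1, fb=1
12: 10011 → 1, fb=1
13: 00111 → 0, fb=1
14: 01111 → 0, fb=1
15: 11111 → 1, fb=0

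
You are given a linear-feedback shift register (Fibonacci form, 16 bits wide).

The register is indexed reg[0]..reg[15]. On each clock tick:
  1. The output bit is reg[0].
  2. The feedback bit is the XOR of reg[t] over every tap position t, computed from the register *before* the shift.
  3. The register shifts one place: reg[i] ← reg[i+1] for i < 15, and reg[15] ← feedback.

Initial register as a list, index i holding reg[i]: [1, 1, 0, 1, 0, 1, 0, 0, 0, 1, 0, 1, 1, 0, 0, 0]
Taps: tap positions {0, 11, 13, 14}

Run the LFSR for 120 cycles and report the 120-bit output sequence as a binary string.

tick  register→output (feedback)
  0  1101010001011000→1 (0)
  1  1010100010110000→1 (0)
  2  0101000101100000→0 (0)
  3  1010001011000000→1 (1)
  4  0100010110000001→0 (0)
  5  1000101100000010→1 (0)
  6  0001011000000100→0 (1)
  7  0010110000001001→0 (0)
  8  0101100000010010→0 (0)
  9  1011000000100100→1 (0)
 10  0110000001001000→0 (0)
 11  1100000010010000→1 (0)
 12  1000000100100000→1 (1)
 13  0000001001000001→0 (0)
 14  0000010010000010→0 (1)
 15  0000100100000101→0 (1)
 16  0001001000001011→0 (1)
 17  0010010000010111→0 (1)
 18  0100100000101111→0 (0)
 19  1001000001011110→1 (0)
 20  0010000010111100→0 (0)
 21  0100000101111000→0 (1)
 22  1000001011110001→1 (0)
 23  0000010111100010→0 (1)
 24  0000101111000101→0 (1)
 25  0001011110001011→0 (1)
 26  0010111100010111→0 (1)
 27  0101111000101111→0 (0)
 28  1011110001011110→1 (0)
 29  0111100010111100→0 (0)
 30  1111000101111000→1 (0)
 31  1110001011110000→1 (0)
 32  1100010111100000→1 (1)
 33  1000101111000001→1 (1)
 34  0001011110000011→0 (1)
 35  0010111100000111→0 (0)
 36  0101111000001110→0 (0)
 37  1011110000011100→1 (1)
 38  0111100000111001→0 (1)
 39  1111000001110011→1 (1)
 40  1110000011100111→1 (1)
 41  1100000111001111→1 (1)
 42  1000001110011111→1 (0)
 43  0000011100111110→0 (1)
 44  0000111001111101→0 (0)
 45  0001110011111010→0 (0)
 46  0011100111110100→0 (0)
 47  0111001111101000→0 (0)
 48  1110011111010000→1 (0)
 49  1100111110100000→1 (1)
 50  1001111101000001→1 (1)
 51  0011111010000011→0 (1)
 52  0111110100000111→0 (0)
 53  1111101000001110→1 (1)
 54  1111010000011101→1 (1)
 55  1110100000111011→1 (1)
 56  1101000001110111→1 (0)
 57  1010000011101110→1 (1)
 58  0100000111011101→0 (0)
 59  1000001110111010→1 (1)
 60  0000011101110101→0 (0)
 61  0000111011101010→0 (1)
 62  0001110111010101→0 (0)
 63  0011101110101010→0 (1)
 64  0111011101010101→0 (0)
 65  1110111010101010→1 (0)
 66  1101110101010100→1 (1)
 67  1011101010101001→1 (1)
 68  0111010101010011→0 (0)
 69  1110101010100110→1 (1)
 70  1101010101001101→1 (0)
 71  1010101010011010→1 (1)
 72  0101010100110101→0 (0)
 73  1010101001101010→1 (0)
 74  0101010011010100→0 (0)
 75  1010100110101000→1 (1)
 76  0101001101010001→0 (1)
 77  1010011010100011→1 (0)
 78  0100110101000110→0 (0)
 79  1001101010001100→1 (0)
 80  0011010100011000→0 (1)
 81  0110101000110001→0 (1)
 82  1101010001100011→1 (0)
 83  1010100011000110→1 (1)
 84  0101000110001101→0 (1)
 85  1010001100011011→1 (1)
 86  0100011000110111→0 (1)
 87  1000110001101111→1 (1)
 88  0001100011011111→0 (1)
 89  0011000110111111→0 (1)
 90  0110001101111111→0 (1)
 91  1100011011111111→1 (0)
 92  1000110111111110→1 (0)
 93  0001101111111100→0 (0)
 94  0011011111111000→0 (1)
 95  0110111111110001→0 (1)
 96  1101111111100011→1 (0)
 97  1011111111000110→1 (1)
 98  0111111110001101→0 (1)
 99  1111111100011011→1 (1)
100  1111111000110111→1 (0)
101  1111110001101110→1 (1)
102  1111100011011101→1 (1)
103  1111000110111011→1 (1)
104  1110001101110111→1 (0)
105  1100011011101110→1 (1)
106  1000110111011101→1 (1)
107  0001101110111011→0 (0)
108  0011011101110110→0 (1)
109  0110111011101101→0 (1)
110  1101110111011011→1 (1)
111  1011101110110111→1 (0)
112  0111011101101110→0 (0)
113  1110111011011100→1 (1)
114  1101110110111001→1 (0)
115  1011101101110010→1 (1)
116  0111011011100101→0 (1)
117  1110110111001011→1 (0)
118  1101101110010110→1 (0)
119  1011011100101100→1 (0)

110101000101100000010010000010111100010111100000111001111101000001110111010101010011010100011000110111111110001101110111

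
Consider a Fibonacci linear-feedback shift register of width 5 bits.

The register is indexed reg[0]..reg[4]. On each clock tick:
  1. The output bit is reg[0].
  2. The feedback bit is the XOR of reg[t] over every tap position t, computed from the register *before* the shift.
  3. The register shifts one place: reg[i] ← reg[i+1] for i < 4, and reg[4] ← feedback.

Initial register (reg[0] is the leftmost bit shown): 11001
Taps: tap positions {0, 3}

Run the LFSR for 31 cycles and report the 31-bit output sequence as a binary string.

step | reg (before) | out | fb
   0 | 11001 | 1 | 1
   1 | 10011 | 1 | 0
   2 | 00110 | 0 | 1
   3 | 01101 | 0 | 0
   4 | 11010 | 1 | 0
   5 | 10100 | 1 | 1
   6 | 01001 | 0 | 0
   7 | 10010 | 1 | 0
   8 | 00100 | 0 | 0
   9 | 01000 | 0 | 0
  10 | 10000 | 1 | 1
  11 | 00001 | 0 | 0
  12 | 00010 | 0 | 1
  13 | 00101 | 0 | 0
  14 | 01010 | 0 | 1
  15 | 10101 | 1 | 1
  16 | 01011 | 0 | 1
  17 | 10111 | 1 | 0
  18 | 01110 | 0 | 1
  19 | 11101 | 1 | 1
  20 | 11011 | 1 | 0
  21 | 10110 | 1 | 0
  22 | 01100 | 0 | 0
  23 | 11000 | 1 | 1
  24 | 10001 | 1 | 1
  25 | 00011 | 0 | 1
  26 | 00111 | 0 | 1
  27 | 01111 | 0 | 1
  28 | 11111 | 1 | 0
  29 | 11110 | 1 | 0
  30 | 11100 | 1 | 1

1100110100100001010111011000111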